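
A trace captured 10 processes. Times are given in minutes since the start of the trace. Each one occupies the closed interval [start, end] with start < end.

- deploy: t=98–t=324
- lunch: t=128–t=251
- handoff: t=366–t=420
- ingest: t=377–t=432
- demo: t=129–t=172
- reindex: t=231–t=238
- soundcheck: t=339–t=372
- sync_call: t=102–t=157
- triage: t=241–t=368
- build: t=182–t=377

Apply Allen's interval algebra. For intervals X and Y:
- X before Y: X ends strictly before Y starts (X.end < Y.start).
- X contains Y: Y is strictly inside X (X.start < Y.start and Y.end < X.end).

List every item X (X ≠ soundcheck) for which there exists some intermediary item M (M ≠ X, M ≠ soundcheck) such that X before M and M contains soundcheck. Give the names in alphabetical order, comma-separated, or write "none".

demo, sync_call

Target soundcheck = [t=339, t=372].
Intermediaries M with M contains soundcheck: build.
Via build — items with X before build: demo, sync_call.
Union: demo, sync_call.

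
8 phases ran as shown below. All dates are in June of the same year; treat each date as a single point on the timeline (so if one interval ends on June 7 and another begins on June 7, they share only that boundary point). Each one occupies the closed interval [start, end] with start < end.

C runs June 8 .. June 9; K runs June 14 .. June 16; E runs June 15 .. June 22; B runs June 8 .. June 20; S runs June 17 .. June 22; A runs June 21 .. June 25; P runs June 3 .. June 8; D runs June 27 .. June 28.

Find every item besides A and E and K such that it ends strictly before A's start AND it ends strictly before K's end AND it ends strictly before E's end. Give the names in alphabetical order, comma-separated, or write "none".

Conditions: its end is strictly before A's start (X.end < June 21) AND its end is strictly before K's end (X.end < June 16) AND its end is strictly before E's end (X.end < June 22).
B: end June 20 < June 21? ✓; end June 20 < June 16? ✗; end June 20 < June 22? ✓ → no.
C: end June 9 < June 21? ✓; end June 9 < June 16? ✓; end June 9 < June 22? ✓ → yes.
D: end June 28 < June 21? ✗; end June 28 < June 16? ✗; end June 28 < June 22? ✗ → no.
P: end June 8 < June 21? ✓; end June 8 < June 16? ✓; end June 8 < June 22? ✓ → yes.
S: end June 22 < June 21? ✗; end June 22 < June 16? ✗; end June 22 < June 22? ✗ → no.
Result: C, P.

C, P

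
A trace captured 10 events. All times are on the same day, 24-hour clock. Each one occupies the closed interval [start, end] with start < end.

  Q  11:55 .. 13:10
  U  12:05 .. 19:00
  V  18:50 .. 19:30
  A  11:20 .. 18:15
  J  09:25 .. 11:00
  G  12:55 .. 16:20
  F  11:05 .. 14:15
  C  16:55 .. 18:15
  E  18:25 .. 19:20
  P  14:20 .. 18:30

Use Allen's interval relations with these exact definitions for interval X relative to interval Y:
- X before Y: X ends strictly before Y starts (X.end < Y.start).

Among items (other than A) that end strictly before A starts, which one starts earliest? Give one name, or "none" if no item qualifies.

J

Target A = [11:20, 18:15].
C [16:55, 18:15] → finishes → excluded.
E [18:25, 19:20] → after → excluded.
F [11:05, 14:15] → overlaps → excluded.
G [12:55, 16:20] → during → excluded.
J [09:25, 11:00] → before → candidate.
P [14:20, 18:30] → overlapped-by → excluded.
Q [11:55, 13:10] → during → excluded.
U [12:05, 19:00] → overlapped-by → excluded.
V [18:50, 19:30] → after → excluded.
Among candidates, earliest start is 09:25 → J.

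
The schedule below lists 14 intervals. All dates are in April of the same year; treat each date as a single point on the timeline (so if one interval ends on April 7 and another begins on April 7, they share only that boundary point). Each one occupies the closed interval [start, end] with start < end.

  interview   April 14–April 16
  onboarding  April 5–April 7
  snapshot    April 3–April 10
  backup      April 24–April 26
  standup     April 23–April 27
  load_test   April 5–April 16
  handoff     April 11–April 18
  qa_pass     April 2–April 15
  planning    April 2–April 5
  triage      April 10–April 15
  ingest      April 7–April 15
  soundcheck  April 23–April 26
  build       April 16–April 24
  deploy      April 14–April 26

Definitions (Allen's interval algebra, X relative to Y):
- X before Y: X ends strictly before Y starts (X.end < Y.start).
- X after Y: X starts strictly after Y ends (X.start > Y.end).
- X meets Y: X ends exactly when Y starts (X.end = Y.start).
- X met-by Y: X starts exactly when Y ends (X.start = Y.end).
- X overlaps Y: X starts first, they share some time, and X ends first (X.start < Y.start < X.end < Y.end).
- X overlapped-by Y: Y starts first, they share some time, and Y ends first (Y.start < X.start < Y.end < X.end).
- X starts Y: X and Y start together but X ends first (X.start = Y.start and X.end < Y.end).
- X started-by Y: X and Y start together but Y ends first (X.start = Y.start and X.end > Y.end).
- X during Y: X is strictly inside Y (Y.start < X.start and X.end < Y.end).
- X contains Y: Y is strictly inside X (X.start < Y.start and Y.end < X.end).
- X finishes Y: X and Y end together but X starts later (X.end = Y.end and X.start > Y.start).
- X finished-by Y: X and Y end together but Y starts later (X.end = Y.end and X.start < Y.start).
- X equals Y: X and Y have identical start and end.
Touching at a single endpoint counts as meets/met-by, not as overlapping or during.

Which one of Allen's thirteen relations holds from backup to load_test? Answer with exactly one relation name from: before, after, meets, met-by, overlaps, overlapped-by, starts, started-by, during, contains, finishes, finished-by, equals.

after

backup = [April 24, April 26]; load_test = [April 5, April 16].
Compare endpoints: backup.start > load_test.start, backup.start > load_test.end, backup.end > load_test.start, backup.end > load_test.end.
That pattern is 'after'.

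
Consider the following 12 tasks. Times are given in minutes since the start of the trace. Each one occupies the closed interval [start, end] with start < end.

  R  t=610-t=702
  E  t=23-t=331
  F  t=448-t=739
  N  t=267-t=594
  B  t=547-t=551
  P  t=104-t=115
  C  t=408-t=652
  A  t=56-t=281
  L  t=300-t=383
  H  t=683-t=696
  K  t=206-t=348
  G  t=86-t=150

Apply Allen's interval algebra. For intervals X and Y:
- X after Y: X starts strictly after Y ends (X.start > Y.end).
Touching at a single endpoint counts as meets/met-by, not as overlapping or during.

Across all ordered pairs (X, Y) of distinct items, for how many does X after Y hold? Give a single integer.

42

Checking all 132 ordered pairs for relation 'after'; matching pairs in alphabetical order:
(B, A): B after A ✓
(B, E): B after E ✓
(B, G): B after G ✓
(B, K): B after K ✓
(B, L): B after L ✓
(B, P): B after P ✓
(C, A): C after A ✓
(C, E): C after E ✓
(C, G): C after G ✓
(C, K): C after K ✓
(C, L): C after L ✓
(C, P): C after P ✓
(F, A): F after A ✓
(F, E): F after E ✓
(F, G): F after G ✓
(F, K): F after K ✓
(F, L): F after L ✓
(F, P): F after P ✓
(H, A): H after A ✓
(H, B): H after B ✓
(H, C): H after C ✓
(H, E): H after E ✓
(H, G): H after G ✓
(H, K): H after K ✓
... plus 18 further pairs not listed.
Count: 42.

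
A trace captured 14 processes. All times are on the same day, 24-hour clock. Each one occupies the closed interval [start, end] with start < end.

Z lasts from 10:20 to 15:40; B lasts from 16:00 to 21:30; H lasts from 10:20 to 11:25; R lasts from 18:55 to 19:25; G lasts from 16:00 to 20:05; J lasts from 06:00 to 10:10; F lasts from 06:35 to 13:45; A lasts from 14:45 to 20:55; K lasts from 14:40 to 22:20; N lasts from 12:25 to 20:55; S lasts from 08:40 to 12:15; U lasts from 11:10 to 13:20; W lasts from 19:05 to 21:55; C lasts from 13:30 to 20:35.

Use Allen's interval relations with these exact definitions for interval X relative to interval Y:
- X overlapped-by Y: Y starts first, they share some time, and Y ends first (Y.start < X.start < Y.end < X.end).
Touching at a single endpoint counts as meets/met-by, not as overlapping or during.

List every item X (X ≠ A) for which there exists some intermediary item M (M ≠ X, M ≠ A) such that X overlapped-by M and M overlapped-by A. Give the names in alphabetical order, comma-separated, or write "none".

Target A = [14:45, 20:55].
Intermediaries M with M overlapped-by A: B, W.
Via B — items with X overlapped-by B: W.
Via W — items with X overlapped-by W: none.
Union: W.

W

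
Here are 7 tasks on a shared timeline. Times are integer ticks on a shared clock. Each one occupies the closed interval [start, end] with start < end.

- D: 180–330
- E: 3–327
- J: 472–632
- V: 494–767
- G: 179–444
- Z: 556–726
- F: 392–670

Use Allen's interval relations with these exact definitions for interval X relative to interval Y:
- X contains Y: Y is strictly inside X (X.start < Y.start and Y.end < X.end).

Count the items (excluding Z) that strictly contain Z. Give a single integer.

Target Z = [556, 726].
D [180, 330] → before → no.
E [3, 327] → before → no.
F [392, 670] → overlaps → no.
G [179, 444] → before → no.
J [472, 632] → overlaps → no.
V [494, 767] → contains → counts.
Total: 1.

1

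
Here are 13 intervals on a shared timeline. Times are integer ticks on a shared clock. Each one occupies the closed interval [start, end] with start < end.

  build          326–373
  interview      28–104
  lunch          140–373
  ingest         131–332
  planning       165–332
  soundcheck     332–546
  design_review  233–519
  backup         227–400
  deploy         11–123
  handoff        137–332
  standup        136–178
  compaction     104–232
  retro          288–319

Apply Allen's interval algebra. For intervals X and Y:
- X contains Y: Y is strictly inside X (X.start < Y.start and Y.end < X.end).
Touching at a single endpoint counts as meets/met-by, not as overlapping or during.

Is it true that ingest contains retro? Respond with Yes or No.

ingest = [131, 332], retro = [288, 319].
Actual relation of ingest to retro: contains.
Asked whether 'contains' holds → Yes.

Yes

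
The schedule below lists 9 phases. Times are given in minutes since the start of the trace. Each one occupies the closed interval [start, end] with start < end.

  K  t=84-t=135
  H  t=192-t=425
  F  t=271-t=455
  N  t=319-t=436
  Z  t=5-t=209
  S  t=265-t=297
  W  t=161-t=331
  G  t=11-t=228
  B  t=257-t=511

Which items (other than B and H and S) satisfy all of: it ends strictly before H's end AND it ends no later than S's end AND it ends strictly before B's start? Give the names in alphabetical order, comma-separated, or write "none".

Conditions: its end is strictly before H's end (X.end < t=425) AND its end is no later than S's end (X.end <= t=297) AND its end is strictly before B's start (X.end < t=257).
F: end t=455 < t=425? ✗; end t=455 <= t=297? ✗; end t=455 < t=257? ✗ → no.
G: end t=228 < t=425? ✓; end t=228 <= t=297? ✓; end t=228 < t=257? ✓ → yes.
K: end t=135 < t=425? ✓; end t=135 <= t=297? ✓; end t=135 < t=257? ✓ → yes.
N: end t=436 < t=425? ✗; end t=436 <= t=297? ✗; end t=436 < t=257? ✗ → no.
W: end t=331 < t=425? ✓; end t=331 <= t=297? ✗; end t=331 < t=257? ✗ → no.
Z: end t=209 < t=425? ✓; end t=209 <= t=297? ✓; end t=209 < t=257? ✓ → yes.
Result: G, K, Z.

G, K, Z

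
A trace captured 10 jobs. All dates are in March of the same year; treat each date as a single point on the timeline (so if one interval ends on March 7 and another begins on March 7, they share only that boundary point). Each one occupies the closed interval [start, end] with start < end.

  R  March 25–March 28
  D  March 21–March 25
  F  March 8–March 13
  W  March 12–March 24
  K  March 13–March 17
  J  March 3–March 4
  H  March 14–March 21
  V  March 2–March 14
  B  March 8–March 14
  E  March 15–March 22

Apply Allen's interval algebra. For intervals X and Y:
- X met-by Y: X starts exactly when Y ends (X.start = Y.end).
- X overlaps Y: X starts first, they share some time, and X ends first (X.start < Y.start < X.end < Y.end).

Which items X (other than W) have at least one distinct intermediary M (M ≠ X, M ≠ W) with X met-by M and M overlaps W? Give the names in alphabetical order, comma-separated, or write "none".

Target W = [March 12, March 24].
Intermediaries M with M overlaps W: B, F, V.
Via B — items with X met-by B: H.
Via F — items with X met-by F: K.
Via V — items with X met-by V: H.
Union: H, K.

H, K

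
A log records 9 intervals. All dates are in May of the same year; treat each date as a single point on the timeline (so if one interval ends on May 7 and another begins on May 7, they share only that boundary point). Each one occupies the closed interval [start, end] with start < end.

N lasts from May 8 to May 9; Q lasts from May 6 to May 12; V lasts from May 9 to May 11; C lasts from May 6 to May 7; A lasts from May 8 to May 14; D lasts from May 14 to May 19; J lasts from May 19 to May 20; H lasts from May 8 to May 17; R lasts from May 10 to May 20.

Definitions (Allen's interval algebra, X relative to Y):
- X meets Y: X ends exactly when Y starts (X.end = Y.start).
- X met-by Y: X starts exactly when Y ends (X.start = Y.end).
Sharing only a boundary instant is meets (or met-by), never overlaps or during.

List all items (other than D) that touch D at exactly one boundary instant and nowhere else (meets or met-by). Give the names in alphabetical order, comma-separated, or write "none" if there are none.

Target D = [May 14, May 19].
A [May 8, May 14] → meets → yes.
C [May 6, May 7] → before → no.
H [May 8, May 17] → overlaps → no.
J [May 19, May 20] → met-by → yes.
N [May 8, May 9] → before → no.
Q [May 6, May 12] → before → no.
R [May 10, May 20] → contains → no.
V [May 9, May 11] → before → no.
Result: A, J.

A, J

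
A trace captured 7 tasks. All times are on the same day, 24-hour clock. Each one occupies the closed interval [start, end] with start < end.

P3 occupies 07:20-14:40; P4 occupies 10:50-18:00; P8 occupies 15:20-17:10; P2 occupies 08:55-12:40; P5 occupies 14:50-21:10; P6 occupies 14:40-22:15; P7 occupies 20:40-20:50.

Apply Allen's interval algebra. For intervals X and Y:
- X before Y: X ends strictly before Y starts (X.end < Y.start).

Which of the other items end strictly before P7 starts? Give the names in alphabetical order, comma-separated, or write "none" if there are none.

P2, P3, P4, P8

Target P7 = [20:40, 20:50].
P2 [08:55, 12:40] → before → yes.
P3 [07:20, 14:40] → before → yes.
P4 [10:50, 18:00] → before → yes.
P5 [14:50, 21:10] → contains → no.
P6 [14:40, 22:15] → contains → no.
P8 [15:20, 17:10] → before → yes.
Result: P2, P3, P4, P8.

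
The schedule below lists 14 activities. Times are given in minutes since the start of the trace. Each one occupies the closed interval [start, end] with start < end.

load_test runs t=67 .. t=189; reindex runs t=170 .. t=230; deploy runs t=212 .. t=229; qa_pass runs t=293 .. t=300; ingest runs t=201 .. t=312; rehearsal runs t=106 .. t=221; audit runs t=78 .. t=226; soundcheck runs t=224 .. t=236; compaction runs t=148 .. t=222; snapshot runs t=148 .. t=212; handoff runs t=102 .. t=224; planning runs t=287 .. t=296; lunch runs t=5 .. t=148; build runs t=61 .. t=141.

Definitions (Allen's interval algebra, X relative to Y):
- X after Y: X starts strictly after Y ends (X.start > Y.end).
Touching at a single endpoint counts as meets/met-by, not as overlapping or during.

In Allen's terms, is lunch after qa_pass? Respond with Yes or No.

No

lunch = [t=5, t=148], qa_pass = [t=293, t=300].
Actual relation of lunch to qa_pass: before.
Asked whether 'after' holds → No.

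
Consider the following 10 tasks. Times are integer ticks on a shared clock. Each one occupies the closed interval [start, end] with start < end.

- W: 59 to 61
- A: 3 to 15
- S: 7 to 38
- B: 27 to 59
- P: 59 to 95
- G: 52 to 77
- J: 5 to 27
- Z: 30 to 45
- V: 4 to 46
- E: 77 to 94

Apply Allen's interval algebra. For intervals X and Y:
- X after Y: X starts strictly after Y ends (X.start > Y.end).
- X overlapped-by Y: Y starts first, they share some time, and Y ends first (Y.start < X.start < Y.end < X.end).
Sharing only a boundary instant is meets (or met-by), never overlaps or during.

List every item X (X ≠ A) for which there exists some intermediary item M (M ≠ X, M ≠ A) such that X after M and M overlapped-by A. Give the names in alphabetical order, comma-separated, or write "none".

Target A = [3, 15].
Intermediaries M with M overlapped-by A: J, S, V.
Via J — items with X after J: E, G, P, W, Z.
Via S — items with X after S: E, G, P, W.
Via V — items with X after V: E, G, P, W.
Union: E, G, P, W, Z.

E, G, P, W, Z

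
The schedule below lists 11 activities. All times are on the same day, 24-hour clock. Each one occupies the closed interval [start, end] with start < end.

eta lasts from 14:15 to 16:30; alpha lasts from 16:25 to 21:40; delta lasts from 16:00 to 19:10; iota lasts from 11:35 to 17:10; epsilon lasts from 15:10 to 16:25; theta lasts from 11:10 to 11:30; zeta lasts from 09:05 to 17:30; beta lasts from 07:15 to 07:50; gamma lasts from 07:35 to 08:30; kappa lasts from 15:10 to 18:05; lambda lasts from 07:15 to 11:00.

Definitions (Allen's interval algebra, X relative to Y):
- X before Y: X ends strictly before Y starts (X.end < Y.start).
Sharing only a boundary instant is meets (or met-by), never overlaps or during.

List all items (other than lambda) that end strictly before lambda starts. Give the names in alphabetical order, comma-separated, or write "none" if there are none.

none

Target lambda = [07:15, 11:00].
alpha [16:25, 21:40] → after → no.
beta [07:15, 07:50] → starts → no.
delta [16:00, 19:10] → after → no.
epsilon [15:10, 16:25] → after → no.
eta [14:15, 16:30] → after → no.
gamma [07:35, 08:30] → during → no.
iota [11:35, 17:10] → after → no.
kappa [15:10, 18:05] → after → no.
theta [11:10, 11:30] → after → no.
zeta [09:05, 17:30] → overlapped-by → no.
Result: none.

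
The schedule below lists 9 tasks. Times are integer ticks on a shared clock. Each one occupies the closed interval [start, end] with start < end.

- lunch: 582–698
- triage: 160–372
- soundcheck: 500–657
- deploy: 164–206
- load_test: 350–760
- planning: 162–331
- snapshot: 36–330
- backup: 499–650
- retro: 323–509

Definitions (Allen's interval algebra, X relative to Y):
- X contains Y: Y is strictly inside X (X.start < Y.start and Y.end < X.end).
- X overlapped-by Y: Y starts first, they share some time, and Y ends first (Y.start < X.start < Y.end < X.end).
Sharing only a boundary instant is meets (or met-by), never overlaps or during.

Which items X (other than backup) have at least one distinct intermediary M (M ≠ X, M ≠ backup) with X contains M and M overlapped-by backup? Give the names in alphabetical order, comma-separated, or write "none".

Target backup = [499, 650].
Intermediaries M with M overlapped-by backup: lunch, soundcheck.
Via lunch — items with X contains lunch: load_test.
Via soundcheck — items with X contains soundcheck: load_test.
Union: load_test.

load_test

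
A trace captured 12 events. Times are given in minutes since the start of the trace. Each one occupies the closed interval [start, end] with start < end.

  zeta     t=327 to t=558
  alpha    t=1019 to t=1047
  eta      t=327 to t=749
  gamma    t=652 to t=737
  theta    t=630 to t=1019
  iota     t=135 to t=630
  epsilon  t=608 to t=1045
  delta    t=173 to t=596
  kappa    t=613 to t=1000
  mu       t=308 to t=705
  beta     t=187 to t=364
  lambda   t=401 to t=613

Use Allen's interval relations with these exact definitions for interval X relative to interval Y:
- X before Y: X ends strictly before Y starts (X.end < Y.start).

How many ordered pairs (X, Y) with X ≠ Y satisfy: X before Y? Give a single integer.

Checking all 132 ordered pairs for relation 'before'; matching pairs in alphabetical order:
(beta, alpha): beta before alpha ✓
(beta, epsilon): beta before epsilon ✓
(beta, gamma): beta before gamma ✓
(beta, kappa): beta before kappa ✓
(beta, lambda): beta before lambda ✓
(beta, theta): beta before theta ✓
(delta, alpha): delta before alpha ✓
(delta, epsilon): delta before epsilon ✓
(delta, gamma): delta before gamma ✓
(delta, kappa): delta before kappa ✓
(delta, theta): delta before theta ✓
(eta, alpha): eta before alpha ✓
(gamma, alpha): gamma before alpha ✓
(iota, alpha): iota before alpha ✓
(iota, gamma): iota before gamma ✓
(kappa, alpha): kappa before alpha ✓
(lambda, alpha): lambda before alpha ✓
(lambda, gamma): lambda before gamma ✓
(lambda, theta): lambda before theta ✓
(mu, alpha): mu before alpha ✓
(zeta, alpha): zeta before alpha ✓
(zeta, epsilon): zeta before epsilon ✓
(zeta, gamma): zeta before gamma ✓
(zeta, kappa): zeta before kappa ✓
... plus 1 further pairs not listed.
Count: 25.

25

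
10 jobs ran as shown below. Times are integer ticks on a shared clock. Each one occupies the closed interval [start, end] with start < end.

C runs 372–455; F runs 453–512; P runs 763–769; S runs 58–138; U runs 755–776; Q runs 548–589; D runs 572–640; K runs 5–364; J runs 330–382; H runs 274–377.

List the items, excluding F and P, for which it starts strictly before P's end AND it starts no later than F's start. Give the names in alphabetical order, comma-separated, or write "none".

Conditions: its start is strictly before P's end (X.start < 769) AND its start is no later than F's start (X.start <= 453).
C: start 372 < 769? ✓; start 372 <= 453? ✓ → yes.
D: start 572 < 769? ✓; start 572 <= 453? ✗ → no.
H: start 274 < 769? ✓; start 274 <= 453? ✓ → yes.
J: start 330 < 769? ✓; start 330 <= 453? ✓ → yes.
K: start 5 < 769? ✓; start 5 <= 453? ✓ → yes.
Q: start 548 < 769? ✓; start 548 <= 453? ✗ → no.
S: start 58 < 769? ✓; start 58 <= 453? ✓ → yes.
U: start 755 < 769? ✓; start 755 <= 453? ✗ → no.
Result: C, H, J, K, S.

C, H, J, K, S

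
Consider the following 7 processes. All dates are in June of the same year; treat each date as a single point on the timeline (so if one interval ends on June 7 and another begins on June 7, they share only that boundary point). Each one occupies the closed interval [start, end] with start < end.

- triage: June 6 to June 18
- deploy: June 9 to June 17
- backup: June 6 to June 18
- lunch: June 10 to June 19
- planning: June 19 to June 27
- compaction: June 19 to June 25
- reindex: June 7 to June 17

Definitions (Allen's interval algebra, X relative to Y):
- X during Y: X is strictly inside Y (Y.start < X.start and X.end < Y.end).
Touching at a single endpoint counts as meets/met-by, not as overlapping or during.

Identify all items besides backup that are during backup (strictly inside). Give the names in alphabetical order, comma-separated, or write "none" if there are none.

deploy, reindex

Target backup = [June 6, June 18].
compaction [June 19, June 25] → after → no.
deploy [June 9, June 17] → during → yes.
lunch [June 10, June 19] → overlapped-by → no.
planning [June 19, June 27] → after → no.
reindex [June 7, June 17] → during → yes.
triage [June 6, June 18] → equals → no.
Result: deploy, reindex.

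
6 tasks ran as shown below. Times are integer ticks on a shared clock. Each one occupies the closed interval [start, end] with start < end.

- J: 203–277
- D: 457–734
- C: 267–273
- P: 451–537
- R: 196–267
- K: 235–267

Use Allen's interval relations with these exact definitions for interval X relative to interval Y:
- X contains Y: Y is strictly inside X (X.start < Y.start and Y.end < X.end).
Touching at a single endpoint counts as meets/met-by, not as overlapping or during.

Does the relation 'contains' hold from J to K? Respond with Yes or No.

Yes

J = [203, 277], K = [235, 267].
Actual relation of J to K: contains.
Asked whether 'contains' holds → Yes.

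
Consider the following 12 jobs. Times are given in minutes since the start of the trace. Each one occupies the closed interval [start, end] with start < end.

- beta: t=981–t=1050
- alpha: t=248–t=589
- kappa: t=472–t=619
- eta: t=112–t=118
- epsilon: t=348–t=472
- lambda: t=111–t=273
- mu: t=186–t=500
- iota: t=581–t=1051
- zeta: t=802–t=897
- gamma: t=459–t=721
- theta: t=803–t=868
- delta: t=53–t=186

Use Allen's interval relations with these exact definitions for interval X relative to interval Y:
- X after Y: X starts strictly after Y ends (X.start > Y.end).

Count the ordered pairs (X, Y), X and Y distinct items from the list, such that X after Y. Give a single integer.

43

Checking all 132 ordered pairs for relation 'after'; matching pairs in alphabetical order:
(alpha, delta): alpha after delta ✓
(alpha, eta): alpha after eta ✓
(beta, alpha): beta after alpha ✓
(beta, delta): beta after delta ✓
(beta, epsilon): beta after epsilon ✓
(beta, eta): beta after eta ✓
(beta, gamma): beta after gamma ✓
(beta, kappa): beta after kappa ✓
(beta, lambda): beta after lambda ✓
(beta, mu): beta after mu ✓
(beta, theta): beta after theta ✓
(beta, zeta): beta after zeta ✓
(epsilon, delta): epsilon after delta ✓
(epsilon, eta): epsilon after eta ✓
(epsilon, lambda): epsilon after lambda ✓
(gamma, delta): gamma after delta ✓
(gamma, eta): gamma after eta ✓
(gamma, lambda): gamma after lambda ✓
(iota, delta): iota after delta ✓
(iota, epsilon): iota after epsilon ✓
(iota, eta): iota after eta ✓
(iota, lambda): iota after lambda ✓
(iota, mu): iota after mu ✓
(kappa, delta): kappa after delta ✓
... plus 19 further pairs not listed.
Count: 43.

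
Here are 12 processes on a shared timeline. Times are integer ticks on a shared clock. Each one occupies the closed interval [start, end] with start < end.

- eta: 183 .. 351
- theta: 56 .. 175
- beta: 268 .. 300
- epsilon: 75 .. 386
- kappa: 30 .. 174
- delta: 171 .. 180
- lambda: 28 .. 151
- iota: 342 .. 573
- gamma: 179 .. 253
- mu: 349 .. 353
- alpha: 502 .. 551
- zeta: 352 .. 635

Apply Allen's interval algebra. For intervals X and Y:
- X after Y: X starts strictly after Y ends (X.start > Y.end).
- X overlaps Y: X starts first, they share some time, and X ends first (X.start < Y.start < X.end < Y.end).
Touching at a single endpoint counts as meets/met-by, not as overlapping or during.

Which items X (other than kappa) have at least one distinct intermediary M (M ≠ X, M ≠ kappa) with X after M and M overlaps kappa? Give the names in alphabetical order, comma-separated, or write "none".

alpha, beta, delta, eta, gamma, iota, mu, zeta

Target kappa = [30, 174].
Intermediaries M with M overlaps kappa: lambda.
Via lambda — items with X after lambda: alpha, beta, delta, eta, gamma, iota, mu, zeta.
Union: alpha, beta, delta, eta, gamma, iota, mu, zeta.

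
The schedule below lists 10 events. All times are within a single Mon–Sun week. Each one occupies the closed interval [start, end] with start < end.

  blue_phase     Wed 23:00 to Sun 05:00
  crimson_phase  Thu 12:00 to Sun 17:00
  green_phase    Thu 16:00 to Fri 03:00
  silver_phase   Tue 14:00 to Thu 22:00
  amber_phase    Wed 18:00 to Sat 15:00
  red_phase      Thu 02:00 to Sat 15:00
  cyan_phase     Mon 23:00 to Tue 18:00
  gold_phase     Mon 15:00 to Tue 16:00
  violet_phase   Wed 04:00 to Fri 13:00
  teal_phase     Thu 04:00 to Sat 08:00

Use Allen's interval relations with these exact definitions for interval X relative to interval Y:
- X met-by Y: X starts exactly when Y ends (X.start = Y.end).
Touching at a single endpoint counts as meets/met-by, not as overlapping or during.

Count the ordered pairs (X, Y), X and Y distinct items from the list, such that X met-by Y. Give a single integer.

0

Checking all 90 ordered pairs for relation 'met-by'; matching pairs in alphabetical order:
No pair satisfies it.
Count: 0.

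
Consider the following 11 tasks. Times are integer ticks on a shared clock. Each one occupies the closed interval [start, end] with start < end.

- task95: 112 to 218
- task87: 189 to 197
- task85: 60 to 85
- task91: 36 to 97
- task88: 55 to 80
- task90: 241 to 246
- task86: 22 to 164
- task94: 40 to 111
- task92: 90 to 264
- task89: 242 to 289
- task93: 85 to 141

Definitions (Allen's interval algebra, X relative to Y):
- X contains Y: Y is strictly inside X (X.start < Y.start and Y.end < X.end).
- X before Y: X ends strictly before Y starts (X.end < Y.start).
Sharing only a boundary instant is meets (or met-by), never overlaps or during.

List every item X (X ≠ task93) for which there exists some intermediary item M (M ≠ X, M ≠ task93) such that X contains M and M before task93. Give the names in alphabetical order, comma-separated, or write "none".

task86, task91, task94

Target task93 = [85, 141].
Intermediaries M with M before task93: task88.
Via task88 — items with X contains task88: task86, task91, task94.
Union: task86, task91, task94.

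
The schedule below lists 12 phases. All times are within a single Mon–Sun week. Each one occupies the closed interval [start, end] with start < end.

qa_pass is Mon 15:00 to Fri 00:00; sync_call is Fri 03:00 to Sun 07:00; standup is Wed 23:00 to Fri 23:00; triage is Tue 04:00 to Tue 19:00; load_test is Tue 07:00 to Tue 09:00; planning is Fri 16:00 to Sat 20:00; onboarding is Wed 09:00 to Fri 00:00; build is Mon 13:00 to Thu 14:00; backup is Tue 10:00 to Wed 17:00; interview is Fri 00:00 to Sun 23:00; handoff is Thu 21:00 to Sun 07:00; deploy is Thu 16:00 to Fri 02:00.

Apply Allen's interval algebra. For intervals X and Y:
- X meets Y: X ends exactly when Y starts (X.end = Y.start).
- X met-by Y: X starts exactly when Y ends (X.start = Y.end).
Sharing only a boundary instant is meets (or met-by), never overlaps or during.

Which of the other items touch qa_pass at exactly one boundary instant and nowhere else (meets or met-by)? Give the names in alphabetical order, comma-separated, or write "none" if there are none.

Target qa_pass = [Mon 15:00, Fri 00:00].
backup [Tue 10:00, Wed 17:00] → during → no.
build [Mon 13:00, Thu 14:00] → overlaps → no.
deploy [Thu 16:00, Fri 02:00] → overlapped-by → no.
handoff [Thu 21:00, Sun 07:00] → overlapped-by → no.
interview [Fri 00:00, Sun 23:00] → met-by → yes.
load_test [Tue 07:00, Tue 09:00] → during → no.
onboarding [Wed 09:00, Fri 00:00] → finishes → no.
planning [Fri 16:00, Sat 20:00] → after → no.
standup [Wed 23:00, Fri 23:00] → overlapped-by → no.
sync_call [Fri 03:00, Sun 07:00] → after → no.
triage [Tue 04:00, Tue 19:00] → during → no.
Result: interview.

interview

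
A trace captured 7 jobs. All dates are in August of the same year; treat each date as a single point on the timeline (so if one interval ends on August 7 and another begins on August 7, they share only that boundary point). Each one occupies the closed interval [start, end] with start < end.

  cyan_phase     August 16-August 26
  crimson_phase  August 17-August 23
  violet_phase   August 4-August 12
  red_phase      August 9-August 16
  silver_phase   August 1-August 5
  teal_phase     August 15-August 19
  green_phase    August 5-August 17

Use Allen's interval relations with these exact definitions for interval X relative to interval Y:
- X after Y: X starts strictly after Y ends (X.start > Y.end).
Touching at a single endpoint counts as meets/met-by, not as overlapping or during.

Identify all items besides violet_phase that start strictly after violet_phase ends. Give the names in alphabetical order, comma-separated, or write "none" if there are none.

Target violet_phase = [August 4, August 12].
crimson_phase [August 17, August 23] → after → yes.
cyan_phase [August 16, August 26] → after → yes.
green_phase [August 5, August 17] → overlapped-by → no.
red_phase [August 9, August 16] → overlapped-by → no.
silver_phase [August 1, August 5] → overlaps → no.
teal_phase [August 15, August 19] → after → yes.
Result: crimson_phase, cyan_phase, teal_phase.

crimson_phase, cyan_phase, teal_phase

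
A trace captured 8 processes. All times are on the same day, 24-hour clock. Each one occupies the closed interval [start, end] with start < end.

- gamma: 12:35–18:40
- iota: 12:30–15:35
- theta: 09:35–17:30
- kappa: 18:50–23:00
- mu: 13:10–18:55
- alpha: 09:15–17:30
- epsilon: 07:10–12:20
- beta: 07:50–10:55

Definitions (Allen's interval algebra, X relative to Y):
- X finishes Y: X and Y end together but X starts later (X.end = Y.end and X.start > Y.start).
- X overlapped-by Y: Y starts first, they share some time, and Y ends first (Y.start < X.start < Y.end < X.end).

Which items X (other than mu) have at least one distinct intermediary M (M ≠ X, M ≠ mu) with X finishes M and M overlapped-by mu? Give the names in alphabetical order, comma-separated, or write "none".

none

Target mu = [13:10, 18:55].
Intermediaries M with M overlapped-by mu: kappa.
Via kappa — items with X finishes kappa: none.
Union: none.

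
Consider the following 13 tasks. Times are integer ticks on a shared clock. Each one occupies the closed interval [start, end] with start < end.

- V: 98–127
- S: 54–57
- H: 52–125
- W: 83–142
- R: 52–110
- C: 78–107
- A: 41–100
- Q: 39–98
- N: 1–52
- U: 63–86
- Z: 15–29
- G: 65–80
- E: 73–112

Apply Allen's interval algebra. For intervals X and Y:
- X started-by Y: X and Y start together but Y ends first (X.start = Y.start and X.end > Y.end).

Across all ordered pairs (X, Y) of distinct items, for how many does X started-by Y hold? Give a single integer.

Checking all 156 ordered pairs for relation 'started-by'; matching pairs in alphabetical order:
(H, R): H started-by R ✓
Count: 1.

1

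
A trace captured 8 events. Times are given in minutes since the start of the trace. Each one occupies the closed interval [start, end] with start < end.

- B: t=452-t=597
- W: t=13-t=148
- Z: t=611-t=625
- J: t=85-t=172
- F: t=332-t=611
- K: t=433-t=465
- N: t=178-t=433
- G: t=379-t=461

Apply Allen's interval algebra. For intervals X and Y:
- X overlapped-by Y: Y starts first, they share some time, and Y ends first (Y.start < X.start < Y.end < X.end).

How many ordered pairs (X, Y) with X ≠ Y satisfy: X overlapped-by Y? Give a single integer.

6

Checking all 56 ordered pairs for relation 'overlapped-by'; matching pairs in alphabetical order:
(B, G): B overlapped-by G ✓
(B, K): B overlapped-by K ✓
(F, N): F overlapped-by N ✓
(G, N): G overlapped-by N ✓
(J, W): J overlapped-by W ✓
(K, G): K overlapped-by G ✓
Count: 6.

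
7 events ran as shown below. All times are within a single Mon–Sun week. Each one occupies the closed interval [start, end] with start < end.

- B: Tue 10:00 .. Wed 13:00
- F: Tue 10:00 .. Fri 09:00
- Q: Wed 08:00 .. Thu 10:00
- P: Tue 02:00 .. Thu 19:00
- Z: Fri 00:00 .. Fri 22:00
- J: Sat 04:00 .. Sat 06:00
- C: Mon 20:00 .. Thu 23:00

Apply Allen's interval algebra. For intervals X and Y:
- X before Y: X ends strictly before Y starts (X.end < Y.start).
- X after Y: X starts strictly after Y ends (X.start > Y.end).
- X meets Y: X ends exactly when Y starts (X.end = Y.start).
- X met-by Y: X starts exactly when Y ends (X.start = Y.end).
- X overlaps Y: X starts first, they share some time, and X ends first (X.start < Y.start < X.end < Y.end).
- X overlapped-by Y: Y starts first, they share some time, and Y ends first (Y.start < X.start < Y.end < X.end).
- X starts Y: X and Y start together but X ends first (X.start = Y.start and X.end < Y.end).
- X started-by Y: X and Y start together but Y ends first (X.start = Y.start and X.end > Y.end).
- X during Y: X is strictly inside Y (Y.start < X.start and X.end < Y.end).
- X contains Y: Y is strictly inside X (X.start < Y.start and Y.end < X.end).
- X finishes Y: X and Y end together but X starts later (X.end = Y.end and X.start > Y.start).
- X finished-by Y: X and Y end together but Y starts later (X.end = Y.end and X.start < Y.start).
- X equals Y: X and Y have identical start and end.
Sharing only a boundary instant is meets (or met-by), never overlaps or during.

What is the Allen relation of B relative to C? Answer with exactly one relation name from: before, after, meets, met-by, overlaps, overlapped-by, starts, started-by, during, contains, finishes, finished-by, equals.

B = [Tue 10:00, Wed 13:00]; C = [Mon 20:00, Thu 23:00].
Compare endpoints: B.start > C.start, B.start < C.end, B.end > C.start, B.end < C.end.
That pattern is 'during'.

during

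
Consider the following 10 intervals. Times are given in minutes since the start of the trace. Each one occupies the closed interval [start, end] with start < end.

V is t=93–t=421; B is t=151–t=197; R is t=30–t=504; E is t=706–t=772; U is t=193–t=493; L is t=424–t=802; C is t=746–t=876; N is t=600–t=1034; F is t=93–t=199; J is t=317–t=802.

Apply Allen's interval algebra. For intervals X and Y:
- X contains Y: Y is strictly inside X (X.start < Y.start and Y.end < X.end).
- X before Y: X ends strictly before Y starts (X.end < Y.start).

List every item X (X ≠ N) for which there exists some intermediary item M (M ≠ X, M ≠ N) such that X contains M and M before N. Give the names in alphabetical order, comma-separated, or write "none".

Target N = [t=600, t=1034].
Intermediaries M with M before N: B, F, R, U, V.
Via B — items with X contains B: F, R, V.
Via F — items with X contains F: R.
Via R — items with X contains R: none.
Via U — items with X contains U: R.
Via V — items with X contains V: R.
Union: F, R, V.

F, R, V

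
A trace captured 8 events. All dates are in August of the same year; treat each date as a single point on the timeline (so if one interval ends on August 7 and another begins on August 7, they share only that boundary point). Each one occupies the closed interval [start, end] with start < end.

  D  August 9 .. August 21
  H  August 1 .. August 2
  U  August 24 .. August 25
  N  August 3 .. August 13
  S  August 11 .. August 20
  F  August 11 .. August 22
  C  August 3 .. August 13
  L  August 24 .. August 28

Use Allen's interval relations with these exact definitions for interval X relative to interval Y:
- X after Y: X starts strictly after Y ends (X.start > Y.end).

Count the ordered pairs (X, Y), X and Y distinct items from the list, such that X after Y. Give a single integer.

17

Checking all 56 ordered pairs for relation 'after'; matching pairs in alphabetical order:
(C, H): C after H ✓
(D, H): D after H ✓
(F, H): F after H ✓
(L, C): L after C ✓
(L, D): L after D ✓
(L, F): L after F ✓
(L, H): L after H ✓
(L, N): L after N ✓
(L, S): L after S ✓
(N, H): N after H ✓
(S, H): S after H ✓
(U, C): U after C ✓
(U, D): U after D ✓
(U, F): U after F ✓
(U, H): U after H ✓
(U, N): U after N ✓
(U, S): U after S ✓
Count: 17.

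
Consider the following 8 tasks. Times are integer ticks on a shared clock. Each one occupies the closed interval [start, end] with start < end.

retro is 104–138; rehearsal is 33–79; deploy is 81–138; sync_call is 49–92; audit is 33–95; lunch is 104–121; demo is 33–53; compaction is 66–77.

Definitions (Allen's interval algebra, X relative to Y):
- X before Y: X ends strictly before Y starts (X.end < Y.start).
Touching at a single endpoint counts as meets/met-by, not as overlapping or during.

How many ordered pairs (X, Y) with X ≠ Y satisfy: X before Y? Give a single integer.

14

Checking all 56 ordered pairs for relation 'before'; matching pairs in alphabetical order:
(audit, lunch): audit before lunch ✓
(audit, retro): audit before retro ✓
(compaction, deploy): compaction before deploy ✓
(compaction, lunch): compaction before lunch ✓
(compaction, retro): compaction before retro ✓
(demo, compaction): demo before compaction ✓
(demo, deploy): demo before deploy ✓
(demo, lunch): demo before lunch ✓
(demo, retro): demo before retro ✓
(rehearsal, deploy): rehearsal before deploy ✓
(rehearsal, lunch): rehearsal before lunch ✓
(rehearsal, retro): rehearsal before retro ✓
(sync_call, lunch): sync_call before lunch ✓
(sync_call, retro): sync_call before retro ✓
Count: 14.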